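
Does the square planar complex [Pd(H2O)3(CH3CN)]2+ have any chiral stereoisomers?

no

A square has two trans pairs of vertices; adjacent vertices are cis.
Only one geometric arrangement is possible.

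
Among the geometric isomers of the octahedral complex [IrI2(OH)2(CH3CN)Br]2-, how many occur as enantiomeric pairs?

The six octahedral sites form three mutually perpendicular trans pairs.
Working through the distinct placements yields 6 geometric isomers: I trans, OH trans; I cis, OH cis (3 arrangements, 2 chiral); I cis, OH trans; I trans, OH cis.
Of these, 2 lack any improper symmetry element and so occur as enantiomeric pairs, giving 6 + 2 = 8 stereoisomers in total.

2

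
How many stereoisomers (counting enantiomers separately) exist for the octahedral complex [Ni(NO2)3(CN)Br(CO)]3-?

5

An octahedron has six vertices in three trans pairs; every non-trans pair is cis.
Systematic placement gives 4 geometric isomers: NO2 mer (3 arrangements); NO2 fac (chiral).
One of these lacks any improper symmetry element and so occurs as an enantiomeric pair, giving 4 + 1 = 5 stereoisomers in total.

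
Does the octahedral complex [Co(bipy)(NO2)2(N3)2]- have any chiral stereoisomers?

The six octahedral sites form three mutually perpendicular trans pairs.
Each bipy is bidentate and must span two cis positions.
Working through the distinct placements yields 3 geometric isomers: NO2 cis, N3 trans; NO2 cis, N3 cis (chiral); NO2 trans, N3 cis.
One of these lacks any improper symmetry element and so occurs as an enantiomeric pair, giving 3 + 1 = 4 stereoisomers in total.

yes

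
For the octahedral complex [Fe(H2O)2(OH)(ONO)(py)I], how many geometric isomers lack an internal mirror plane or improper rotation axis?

6

The six octahedral sites form three mutually perpendicular trans pairs.
Placing the ligands in turn and identifying arrangements related by rotation or reflection leaves 9 distinct geometric isomers.
Of these, 6 lack any improper symmetry element and so occur as enantiomeric pairs, giving 9 + 6 = 15 stereoisomers in total.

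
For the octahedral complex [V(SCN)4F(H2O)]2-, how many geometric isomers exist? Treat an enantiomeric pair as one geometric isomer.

2

In an octahedral complex each vertex has one trans partner and four cis neighbours.
There are 2 geometric isomers: F and H2O mutually trans; F and H2O mutually cis.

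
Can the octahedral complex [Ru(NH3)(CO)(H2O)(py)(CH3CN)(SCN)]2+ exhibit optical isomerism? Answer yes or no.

yes

In an octahedral complex each vertex has one trans partner and four cis neighbours.
Exhaustive case analysis gives 15 geometric isomers.
Of these, 15 lack any improper symmetry element and so occur as enantiomeric pairs, giving 15 + 15 = 30 stereoisomers in total.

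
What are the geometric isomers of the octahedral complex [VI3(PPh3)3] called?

fac and mer

There are 2 geometric isomers: I mer; I fac.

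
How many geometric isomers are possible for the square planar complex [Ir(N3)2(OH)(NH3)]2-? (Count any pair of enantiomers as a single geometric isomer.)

A square has two trans pairs of vertices; adjacent vertices are cis.
There are 2 geometric isomers: N3 cis; N3 trans.

2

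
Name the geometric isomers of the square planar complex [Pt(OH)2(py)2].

In a square planar complex each vertex has one trans partner and two cis neighbours.
Systematic placement gives 2 geometric isomers: OH cis; OH trans.

cis and trans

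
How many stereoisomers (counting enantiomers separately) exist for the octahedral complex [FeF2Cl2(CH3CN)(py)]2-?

In an octahedral complex each vertex has one trans partner and four cis neighbours.
Working through the distinct placements yields 6 geometric isomers: F cis, Cl cis (3 arrangements, 2 chiral); F trans, Cl cis; F cis, Cl trans; F trans, Cl trans.
Of these, 2 lack any improper symmetry element and so occur as enantiomeric pairs, giving 6 + 2 = 8 stereoisomers in total.

8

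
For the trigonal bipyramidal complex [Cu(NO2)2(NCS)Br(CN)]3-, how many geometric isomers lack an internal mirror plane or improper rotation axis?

In a trigonal bipyramid the two axial positions differ from the three equatorial ones.
Exhaustive case analysis gives 7 geometric isomers.
Of these, 3 lack any improper symmetry element and so occur as enantiomeric pairs, giving 7 + 3 = 10 stereoisomers in total.

3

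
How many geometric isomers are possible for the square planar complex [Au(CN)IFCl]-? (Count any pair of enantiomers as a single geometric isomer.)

In a square planar complex each vertex has one trans partner and two cis neighbours.
There are 3 geometric isomers: (CN/F trans, Cl/I trans); (CN/I trans, Cl/F trans); (CN/Cl trans, F/I trans).

3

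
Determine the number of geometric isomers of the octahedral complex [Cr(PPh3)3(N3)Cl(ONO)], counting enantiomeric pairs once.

There are 4 geometric isomers: PPh3 mer (3 arrangements); PPh3 fac (chiral).

4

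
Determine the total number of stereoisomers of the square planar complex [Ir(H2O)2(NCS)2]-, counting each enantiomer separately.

There are 2 geometric isomers: H2O cis; H2O trans.
Each arrangement has an internal mirror plane or centre of symmetry, so none is chiral.

2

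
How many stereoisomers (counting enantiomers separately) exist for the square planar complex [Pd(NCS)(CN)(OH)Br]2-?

3

In a square planar complex each vertex has one trans partner and two cis neighbours.
There are 3 geometric isomers: (Br/NCS trans, CN/OH trans); (Br/OH trans, CN/NCS trans); (Br/CN trans, NCS/OH trans).
Each arrangement has an internal mirror plane or centre of symmetry, so none is chiral.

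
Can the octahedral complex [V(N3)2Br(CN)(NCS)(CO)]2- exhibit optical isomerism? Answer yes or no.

yes

The six octahedral sites form three mutually perpendicular trans pairs.
Placing the ligands in turn and identifying arrangements related by rotation or reflection leaves 9 distinct geometric isomers.
Of these, 6 lack any improper symmetry element and so occur as enantiomeric pairs, giving 9 + 6 = 15 stereoisomers in total.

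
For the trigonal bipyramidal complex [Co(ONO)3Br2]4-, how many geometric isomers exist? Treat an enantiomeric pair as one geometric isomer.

3

In a trigonal bipyramid the two axial positions differ from the three equatorial ones.
The distinct arrangements are (3 in all): Br both axial; Br one axial, one equatorial; Br both equatorial.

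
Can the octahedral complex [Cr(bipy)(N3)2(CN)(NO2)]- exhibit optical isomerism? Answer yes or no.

yes

The six octahedral sites form three mutually perpendicular trans pairs.
Each bipy is bidentate and must span two cis positions.
There are 4 geometric isomers: N3 cis (3 arrangements, 2 chiral); N3 trans.
Of these, 2 lack any improper symmetry element and so occur as enantiomeric pairs, giving 4 + 2 = 6 stereoisomers in total.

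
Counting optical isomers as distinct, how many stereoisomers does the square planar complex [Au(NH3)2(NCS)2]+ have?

In a square planar complex each vertex has one trans partner and two cis neighbours.
Working through the distinct placements yields 2 geometric isomers: NH3 cis; NH3 trans.
Each arrangement has an internal mirror plane or centre of symmetry, so none is chiral.

2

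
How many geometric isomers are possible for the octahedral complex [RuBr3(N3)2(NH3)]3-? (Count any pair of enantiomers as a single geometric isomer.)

3

The six octahedral sites form three mutually perpendicular trans pairs.
Systematic placement gives 3 geometric isomers: Br mer, N3 cis; Br mer, N3 trans; Br fac, N3 cis.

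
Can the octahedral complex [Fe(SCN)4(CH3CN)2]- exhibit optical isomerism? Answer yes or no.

An octahedron has six vertices in three trans pairs; every non-trans pair is cis.
Systematic placement gives 2 geometric isomers: CH3CN trans; CH3CN cis.
Each arrangement has an internal mirror plane or centre of symmetry, so none is chiral.

no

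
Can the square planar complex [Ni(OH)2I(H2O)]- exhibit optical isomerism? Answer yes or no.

There are 2 geometric isomers: OH cis; OH trans.
Each arrangement has an internal mirror plane or centre of symmetry, so none is chiral.

no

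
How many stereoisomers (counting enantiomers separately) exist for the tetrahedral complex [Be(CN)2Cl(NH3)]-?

All four vertices of a tetrahedron are equivalent and mutually adjacent, so cis/trans isomerism cannot arise.
Only one geometric arrangement is possible.

1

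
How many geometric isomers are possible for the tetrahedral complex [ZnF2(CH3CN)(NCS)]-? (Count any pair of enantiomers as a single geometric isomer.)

In a tetrahedral complex all four positions are equivalent and every pair of ligands is adjacent — there is no cis/trans distinction.
Only one geometric arrangement is possible.

1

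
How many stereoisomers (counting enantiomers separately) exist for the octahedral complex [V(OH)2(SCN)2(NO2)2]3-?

In an octahedral complex each vertex has one trans partner and four cis neighbours.
Systematic placement gives 5 geometric isomers: OH trans, SCN trans, NO2 trans; OH cis, SCN cis, NO2 trans; OH cis, SCN trans, NO2 cis; OH cis, SCN cis, NO2 cis (chiral); OH trans, SCN cis, NO2 cis.
One of these lacks any improper symmetry element and so occurs as an enantiomeric pair, giving 5 + 1 = 6 stereoisomers in total.

6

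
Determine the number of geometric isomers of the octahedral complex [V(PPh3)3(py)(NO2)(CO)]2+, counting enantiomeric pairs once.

The six octahedral sites form three mutually perpendicular trans pairs.
Systematic placement gives 4 geometric isomers: PPh3 mer (3 arrangements); PPh3 fac (chiral).

4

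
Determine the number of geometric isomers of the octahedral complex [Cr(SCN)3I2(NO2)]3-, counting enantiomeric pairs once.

3

The six octahedral sites form three mutually perpendicular trans pairs.
Systematic placement gives 3 geometric isomers: SCN mer, I trans; SCN mer, I cis; SCN fac, I cis.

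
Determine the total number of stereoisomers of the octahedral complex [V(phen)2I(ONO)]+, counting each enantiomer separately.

3

In an octahedral complex each vertex has one trans partner and four cis neighbours.
Each phen is bidentate and must span two cis positions.
Systematic placement gives 2 geometric isomers: I and ONO mutually trans; I and ONO mutually cis (chiral).
One of these lacks any improper symmetry element and so occurs as an enantiomeric pair, giving 2 + 1 = 3 stereoisomers in total.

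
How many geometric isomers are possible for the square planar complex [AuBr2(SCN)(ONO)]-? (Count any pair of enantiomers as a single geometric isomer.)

A square has two trans pairs of vertices; adjacent vertices are cis.
There are 2 geometric isomers: Br cis; Br trans.

2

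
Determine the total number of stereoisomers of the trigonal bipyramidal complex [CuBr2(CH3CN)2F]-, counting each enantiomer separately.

6

Placing the ligands in turn and identifying arrangements related by rotation or reflection leaves 5 distinct geometric isomers.
One of these lacks any improper symmetry element and so occurs as an enantiomeric pair, giving 5 + 1 = 6 stereoisomers in total.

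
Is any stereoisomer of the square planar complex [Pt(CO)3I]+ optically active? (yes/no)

Only one geometric arrangement is possible.

no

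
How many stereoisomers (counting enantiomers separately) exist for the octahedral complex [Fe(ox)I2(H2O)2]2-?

An octahedron has six vertices in three trans pairs; every non-trans pair is cis.
Each ox is bidentate and must span two cis positions.
There are 3 geometric isomers: I cis, H2O trans; I cis, H2O cis (chiral); I trans, H2O cis.
One of these lacks any improper symmetry element and so occurs as an enantiomeric pair, giving 3 + 1 = 4 stereoisomers in total.

4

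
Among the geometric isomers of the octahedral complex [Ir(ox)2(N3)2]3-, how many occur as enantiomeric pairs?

In an octahedral complex each vertex has one trans partner and four cis neighbours.
Each ox is bidentate and must span two cis positions.
Working through the distinct placements yields 2 geometric isomers: N3 trans; N3 cis (chiral).
One of these lacks any improper symmetry element and so occurs as an enantiomeric pair, giving 2 + 1 = 3 stereoisomers in total.

1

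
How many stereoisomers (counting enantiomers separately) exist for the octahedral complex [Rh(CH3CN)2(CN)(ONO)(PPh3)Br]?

15

An octahedron has six vertices in three trans pairs; every non-trans pair is cis.
Exhaustive case analysis gives 9 geometric isomers.
Of these, 6 lack any improper symmetry element and so occur as enantiomeric pairs, giving 9 + 6 = 15 stereoisomers in total.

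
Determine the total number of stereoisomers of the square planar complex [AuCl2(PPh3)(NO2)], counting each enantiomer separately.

Systematic placement gives 2 geometric isomers: Cl cis; Cl trans.
Each arrangement has an internal mirror plane or centre of symmetry, so none is chiral.

2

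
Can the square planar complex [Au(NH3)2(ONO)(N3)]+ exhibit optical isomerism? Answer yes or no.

no

In a square planar complex each vertex has one trans partner and two cis neighbours.
There are 2 geometric isomers: NH3 cis; NH3 trans.
Each arrangement has an internal mirror plane or centre of symmetry, so none is chiral.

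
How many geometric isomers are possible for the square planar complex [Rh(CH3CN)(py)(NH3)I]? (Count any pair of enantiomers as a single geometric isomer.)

3

In a square planar complex each vertex has one trans partner and two cis neighbours.
Working through the distinct placements yields 3 geometric isomers: (CH3CN/NH3 trans, I/py trans); (CH3CN/py trans, I/NH3 trans); (CH3CN/I trans, NH3/py trans).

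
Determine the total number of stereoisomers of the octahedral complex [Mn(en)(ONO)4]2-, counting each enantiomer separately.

In an octahedral complex each vertex has one trans partner and four cis neighbours.
Each en is bidentate and must span two cis positions.
Only one geometric arrangement is possible.

1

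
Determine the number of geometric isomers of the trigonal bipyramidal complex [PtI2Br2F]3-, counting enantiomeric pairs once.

5

A trigonal bipyramid has two axial and three equatorial sites, which are chemically inequivalent.
Exhaustive case analysis gives 5 geometric isomers.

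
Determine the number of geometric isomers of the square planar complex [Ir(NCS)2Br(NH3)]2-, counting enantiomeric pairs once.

In a square planar complex each vertex has one trans partner and two cis neighbours.
Systematic placement gives 2 geometric isomers: NCS cis; NCS trans.

2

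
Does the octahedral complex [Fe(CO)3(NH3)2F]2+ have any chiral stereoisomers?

no

An octahedron has six vertices in three trans pairs; every non-trans pair is cis.
Systematic placement gives 3 geometric isomers: CO mer, NH3 trans; CO mer, NH3 cis; CO fac, NH3 cis.
Each arrangement has an internal mirror plane or centre of symmetry, so none is chiral.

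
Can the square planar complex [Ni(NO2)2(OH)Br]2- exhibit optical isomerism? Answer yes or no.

There are 2 geometric isomers: NO2 cis; NO2 trans.
Each arrangement has an internal mirror plane or centre of symmetry, so none is chiral.

no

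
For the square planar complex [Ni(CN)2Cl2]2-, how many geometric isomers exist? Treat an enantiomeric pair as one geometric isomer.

In a square planar complex each vertex has one trans partner and two cis neighbours.
Systematic placement gives 2 geometric isomers: CN cis; CN trans.

2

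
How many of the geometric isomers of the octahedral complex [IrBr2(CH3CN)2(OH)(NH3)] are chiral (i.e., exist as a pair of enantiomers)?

The six octahedral sites form three mutually perpendicular trans pairs.
The distinct arrangements are (6 in all): Br trans, CH3CN trans; Br trans, CH3CN cis; Br cis, CH3CN cis (3 arrangements, 2 chiral); Br cis, CH3CN trans.
Of these, 2 lack any improper symmetry element and so occur as enantiomeric pairs, giving 6 + 2 = 8 stereoisomers in total.

2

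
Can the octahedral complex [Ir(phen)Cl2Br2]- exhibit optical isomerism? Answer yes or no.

yes

An octahedron has six vertices in three trans pairs; every non-trans pair is cis.
Each phen is bidentate and must span two cis positions.
The distinct arrangements are (3 in all): Cl cis, Br trans; Cl cis, Br cis (chiral); Cl trans, Br cis.
One of these lacks any improper symmetry element and so occurs as an enantiomeric pair, giving 3 + 1 = 4 stereoisomers in total.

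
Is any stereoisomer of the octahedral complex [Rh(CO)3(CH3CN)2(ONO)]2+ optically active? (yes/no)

In an octahedral complex each vertex has one trans partner and four cis neighbours.
There are 3 geometric isomers: CO mer, CH3CN trans; CO fac, CH3CN cis; CO mer, CH3CN cis.
Each arrangement has an internal mirror plane or centre of symmetry, so none is chiral.

no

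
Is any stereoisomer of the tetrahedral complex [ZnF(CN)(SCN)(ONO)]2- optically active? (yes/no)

yes

Only one geometric arrangement is possible; it has no improper symmetry element, so it exists as a pair of enantiomers (2 stereoisomers).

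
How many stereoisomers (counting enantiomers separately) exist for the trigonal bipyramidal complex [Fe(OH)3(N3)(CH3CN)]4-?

In a trigonal bipyramid the two axial positions differ from the three equatorial ones.
Systematic placement gives 4 geometric isomers: N3 axial, CH3CN axial; N3 equatorial, CH3CN axial; N3 axial, CH3CN equatorial; N3 equatorial, CH3CN equatorial.
Each arrangement has an internal mirror plane or centre of symmetry, so none is chiral.

4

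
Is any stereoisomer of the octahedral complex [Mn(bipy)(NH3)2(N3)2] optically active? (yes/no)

Each bipy is bidentate and must span two cis positions.
Systematic placement gives 3 geometric isomers: NH3 cis, N3 trans; NH3 cis, N3 cis (chiral); NH3 trans, N3 cis.
One of these lacks any improper symmetry element and so occurs as an enantiomeric pair, giving 3 + 1 = 4 stereoisomers in total.

yes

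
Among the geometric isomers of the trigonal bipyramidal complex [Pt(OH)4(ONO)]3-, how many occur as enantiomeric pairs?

0

There are 2 geometric isomers: ONO equatorial; ONO axial.
Each arrangement has an internal mirror plane or centre of symmetry, so none is chiral.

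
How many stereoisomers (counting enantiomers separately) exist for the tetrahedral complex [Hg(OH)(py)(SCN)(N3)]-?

2

Only one geometric arrangement is possible; it has no improper symmetry element, so it exists as a pair of enantiomers (2 stereoisomers).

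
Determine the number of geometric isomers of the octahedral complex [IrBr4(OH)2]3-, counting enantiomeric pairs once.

The six octahedral sites form three mutually perpendicular trans pairs.
Working through the distinct placements yields 2 geometric isomers: OH trans; OH cis.

2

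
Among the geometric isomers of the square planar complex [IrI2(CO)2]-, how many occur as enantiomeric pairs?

0

In a square planar complex each vertex has one trans partner and two cis neighbours.
Systematic placement gives 2 geometric isomers: I cis; I trans.
Each arrangement has an internal mirror plane or centre of symmetry, so none is chiral.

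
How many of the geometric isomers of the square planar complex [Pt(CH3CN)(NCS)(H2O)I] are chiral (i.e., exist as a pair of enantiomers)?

0

In a square planar complex each vertex has one trans partner and two cis neighbours.
The distinct arrangements are (3 in all): (CH3CN/I trans, H2O/NCS trans); (CH3CN/NCS trans, H2O/I trans); (CH3CN/H2O trans, I/NCS trans).
Each arrangement has an internal mirror plane or centre of symmetry, so none is chiral.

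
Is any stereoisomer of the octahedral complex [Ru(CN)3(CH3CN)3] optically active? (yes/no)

The distinct arrangements are (2 in all): CN mer; CN fac.
Each arrangement has an internal mirror plane or centre of symmetry, so none is chiral.

no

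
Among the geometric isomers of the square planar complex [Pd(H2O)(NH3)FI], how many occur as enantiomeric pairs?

Systematic placement gives 3 geometric isomers: (F/I trans, H2O/NH3 trans); (F/NH3 trans, H2O/I trans); (F/H2O trans, I/NH3 trans).
Each arrangement has an internal mirror plane or centre of symmetry, so none is chiral.

0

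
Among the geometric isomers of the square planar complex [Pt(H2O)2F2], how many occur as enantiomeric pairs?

0

Working through the distinct placements yields 2 geometric isomers: H2O cis; H2O trans.
Each arrangement has an internal mirror plane or centre of symmetry, so none is chiral.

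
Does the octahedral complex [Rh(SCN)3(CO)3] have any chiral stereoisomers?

An octahedron has six vertices in three trans pairs; every non-trans pair is cis.
Systematic placement gives 2 geometric isomers: SCN mer; SCN fac.
Each arrangement has an internal mirror plane or centre of symmetry, so none is chiral.

no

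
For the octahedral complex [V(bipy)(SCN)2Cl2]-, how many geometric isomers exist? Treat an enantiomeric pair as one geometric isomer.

Each bipy is bidentate and must span two cis positions.
Systematic placement gives 3 geometric isomers: SCN cis, Cl trans; SCN cis, Cl cis (chiral); SCN trans, Cl cis.

3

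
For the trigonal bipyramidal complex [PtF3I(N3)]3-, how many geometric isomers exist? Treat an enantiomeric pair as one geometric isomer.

4

A trigonal bipyramid has two axial and three equatorial sites, which are chemically inequivalent.
Systematic placement gives 4 geometric isomers: I equatorial, N3 equatorial; I axial, N3 equatorial; I equatorial, N3 axial; I axial, N3 axial.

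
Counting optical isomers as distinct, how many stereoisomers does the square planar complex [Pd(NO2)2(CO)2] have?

2

In a square planar complex each vertex has one trans partner and two cis neighbours.
There are 2 geometric isomers: NO2 cis; NO2 trans.
Each arrangement has an internal mirror plane or centre of symmetry, so none is chiral.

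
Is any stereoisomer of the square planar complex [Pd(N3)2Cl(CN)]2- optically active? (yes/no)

no

In a square planar complex each vertex has one trans partner and two cis neighbours.
There are 2 geometric isomers: N3 cis; N3 trans.
Each arrangement has an internal mirror plane or centre of symmetry, so none is chiral.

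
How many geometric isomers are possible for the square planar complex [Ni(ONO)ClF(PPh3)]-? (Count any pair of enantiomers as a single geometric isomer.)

3

A square has two trans pairs of vertices; adjacent vertices are cis.
Systematic placement gives 3 geometric isomers: (Cl/ONO trans, F/PPh3 trans); (Cl/PPh3 trans, F/ONO trans); (Cl/F trans, ONO/PPh3 trans).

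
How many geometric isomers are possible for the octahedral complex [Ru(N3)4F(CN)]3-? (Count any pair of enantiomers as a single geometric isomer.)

2

In an octahedral complex each vertex has one trans partner and four cis neighbours.
Systematic placement gives 2 geometric isomers: F and CN mutually trans; F and CN mutually cis.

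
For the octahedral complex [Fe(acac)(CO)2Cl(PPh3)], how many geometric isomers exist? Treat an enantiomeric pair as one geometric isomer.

4

In an octahedral complex each vertex has one trans partner and four cis neighbours.
Each acac is bidentate and must span two cis positions.
Working through the distinct placements yields 4 geometric isomers: CO trans; CO cis (3 arrangements, 2 chiral).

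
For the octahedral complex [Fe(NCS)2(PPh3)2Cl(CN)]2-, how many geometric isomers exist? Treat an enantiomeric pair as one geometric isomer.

In an octahedral complex each vertex has one trans partner and four cis neighbours.
There are 6 geometric isomers: NCS trans, PPh3 trans; NCS cis, PPh3 cis (3 arrangements, 2 chiral); NCS cis, PPh3 trans; NCS trans, PPh3 cis.

6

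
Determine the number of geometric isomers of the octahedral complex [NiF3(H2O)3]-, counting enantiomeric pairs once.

In an octahedral complex each vertex has one trans partner and four cis neighbours.
Systematic placement gives 2 geometric isomers: F mer; F fac.

2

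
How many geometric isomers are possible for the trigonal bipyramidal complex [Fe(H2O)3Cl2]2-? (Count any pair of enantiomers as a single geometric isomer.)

In a trigonal bipyramid the two axial positions differ from the three equatorial ones.
Working through the distinct placements yields 3 geometric isomers: Cl both axial; Cl one axial, one equatorial; Cl both equatorial.

3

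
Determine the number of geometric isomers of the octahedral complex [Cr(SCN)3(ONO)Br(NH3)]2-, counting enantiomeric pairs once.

In an octahedral complex each vertex has one trans partner and four cis neighbours.
Systematic placement gives 4 geometric isomers: SCN mer (3 arrangements); SCN fac (chiral).

4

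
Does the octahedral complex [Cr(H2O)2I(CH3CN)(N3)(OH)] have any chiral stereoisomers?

An octahedron has six vertices in three trans pairs; every non-trans pair is cis.
Placing the ligands in turn and identifying arrangements related by rotation or reflection leaves 9 distinct geometric isomers.
Of these, 6 lack any improper symmetry element and so occur as enantiomeric pairs, giving 9 + 6 = 15 stereoisomers in total.

yes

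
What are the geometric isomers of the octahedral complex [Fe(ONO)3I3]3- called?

An octahedron has six vertices in three trans pairs; every non-trans pair is cis.
Systematic placement gives 2 geometric isomers: ONO mer; ONO fac.

fac and mer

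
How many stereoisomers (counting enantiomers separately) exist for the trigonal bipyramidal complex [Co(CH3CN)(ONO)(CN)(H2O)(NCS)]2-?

In a trigonal bipyramid the two axial positions differ from the three equatorial ones.
Exhaustive case analysis gives 10 geometric isomers.
Of these, 10 lack any improper symmetry element and so occur as enantiomeric pairs, giving 10 + 10 = 20 stereoisomers in total.

20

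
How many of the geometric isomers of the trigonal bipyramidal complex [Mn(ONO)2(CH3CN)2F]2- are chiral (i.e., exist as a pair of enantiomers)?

Placing the ligands in turn and identifying arrangements related by rotation or reflection leaves 5 distinct geometric isomers.
One of these lacks any improper symmetry element and so occurs as an enantiomeric pair, giving 5 + 1 = 6 stereoisomers in total.

1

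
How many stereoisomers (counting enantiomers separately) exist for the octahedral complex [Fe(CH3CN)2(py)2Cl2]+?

6

The six octahedral sites form three mutually perpendicular trans pairs.
There are 5 geometric isomers: CH3CN trans, py trans, Cl trans; CH3CN trans, py cis, Cl cis; CH3CN cis, py trans, Cl cis; CH3CN cis, py cis, Cl cis (chiral); CH3CN cis, py cis, Cl trans.
One of these lacks any improper symmetry element and so occurs as an enantiomeric pair, giving 5 + 1 = 6 stereoisomers in total.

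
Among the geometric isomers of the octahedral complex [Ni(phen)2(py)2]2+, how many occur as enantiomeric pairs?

In an octahedral complex each vertex has one trans partner and four cis neighbours.
Each phen is bidentate and must span two cis positions.
Working through the distinct placements yields 2 geometric isomers: py trans; py cis (chiral).
One of these lacks any improper symmetry element and so occurs as an enantiomeric pair, giving 2 + 1 = 3 stereoisomers in total.

1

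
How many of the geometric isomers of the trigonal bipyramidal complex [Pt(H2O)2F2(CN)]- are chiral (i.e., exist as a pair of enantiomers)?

In a trigonal bipyramid the two axial positions differ from the three equatorial ones.
Systematic enumeration (placing each ligand type in turn and discarding arrangements equivalent by rotation or reflection) gives 5 geometric isomers.
One of these lacks any improper symmetry element and so occurs as an enantiomeric pair, giving 5 + 1 = 6 stereoisomers in total.

1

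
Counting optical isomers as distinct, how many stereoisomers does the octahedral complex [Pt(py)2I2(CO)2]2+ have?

An octahedron has six vertices in three trans pairs; every non-trans pair is cis.
There are 5 geometric isomers: py trans, I trans, CO trans; py cis, I cis, CO trans; py trans, I cis, CO cis; py cis, I cis, CO cis (chiral); py cis, I trans, CO cis.
One of these lacks any improper symmetry element and so occurs as an enantiomeric pair, giving 5 + 1 = 6 stereoisomers in total.

6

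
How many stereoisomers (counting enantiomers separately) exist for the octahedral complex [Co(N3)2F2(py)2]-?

In an octahedral complex each vertex has one trans partner and four cis neighbours.
There are 5 geometric isomers: N3 trans, F trans, py trans; N3 cis, F trans, py cis; N3 cis, F cis, py trans; N3 cis, F cis, py cis (chiral); N3 trans, F cis, py cis.
One of these lacks any improper symmetry element and so occurs as an enantiomeric pair, giving 5 + 1 = 6 stereoisomers in total.

6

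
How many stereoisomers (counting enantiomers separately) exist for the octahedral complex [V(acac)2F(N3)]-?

An octahedron has six vertices in three trans pairs; every non-trans pair is cis.
Each acac is bidentate and must span two cis positions.
Systematic placement gives 2 geometric isomers: F and N3 mutually trans; F and N3 mutually cis (chiral).
One of these lacks any improper symmetry element and so occurs as an enantiomeric pair, giving 2 + 1 = 3 stereoisomers in total.

3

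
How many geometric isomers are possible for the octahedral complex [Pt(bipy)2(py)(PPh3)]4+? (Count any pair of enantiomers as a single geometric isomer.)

Each bipy is bidentate and must span two cis positions.
There are 2 geometric isomers: py and PPh3 mutually cis (chiral); py and PPh3 mutually trans.

2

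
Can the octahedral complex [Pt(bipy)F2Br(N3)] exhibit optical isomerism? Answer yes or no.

yes

In an octahedral complex each vertex has one trans partner and four cis neighbours.
Each bipy is bidentate and must span two cis positions.
Working through the distinct placements yields 4 geometric isomers: F cis (3 arrangements, 2 chiral); F trans.
Of these, 2 lack any improper symmetry element and so occur as enantiomeric pairs, giving 4 + 2 = 6 stereoisomers in total.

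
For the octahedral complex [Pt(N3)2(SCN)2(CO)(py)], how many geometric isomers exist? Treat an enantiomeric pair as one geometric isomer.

6

The six octahedral sites form three mutually perpendicular trans pairs.
The distinct arrangements are (6 in all): N3 cis, SCN cis (3 arrangements, 2 chiral); N3 cis, SCN trans; N3 trans, SCN cis; N3 trans, SCN trans.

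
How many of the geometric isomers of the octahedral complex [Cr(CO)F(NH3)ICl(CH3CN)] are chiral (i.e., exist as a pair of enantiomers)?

15

The six octahedral sites form three mutually perpendicular trans pairs.
Placing the ligands in turn and identifying arrangements related by rotation or reflection leaves 15 distinct geometric isomers.
Of these, 15 lack any improper symmetry element and so occur as enantiomeric pairs, giving 15 + 15 = 30 stereoisomers in total.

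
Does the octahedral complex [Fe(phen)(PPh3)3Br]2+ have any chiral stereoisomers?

An octahedron has six vertices in three trans pairs; every non-trans pair is cis.
Each phen is bidentate and must span two cis positions.
There are 2 geometric isomers: PPh3 fac; PPh3 mer.
Each arrangement has an internal mirror plane or centre of symmetry, so none is chiral.

no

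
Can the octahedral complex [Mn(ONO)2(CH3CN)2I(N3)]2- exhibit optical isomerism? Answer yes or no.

yes

Working through the distinct placements yields 6 geometric isomers: ONO trans, CH3CN trans; ONO cis, CH3CN trans; ONO trans, CH3CN cis; ONO cis, CH3CN cis (3 arrangements, 2 chiral).
Of these, 2 lack any improper symmetry element and so occur as enantiomeric pairs, giving 6 + 2 = 8 stereoisomers in total.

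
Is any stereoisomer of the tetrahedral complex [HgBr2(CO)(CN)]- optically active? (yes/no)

no

All four vertices of a tetrahedron are equivalent and mutually adjacent, so cis/trans isomerism cannot arise.
Only one geometric arrangement is possible.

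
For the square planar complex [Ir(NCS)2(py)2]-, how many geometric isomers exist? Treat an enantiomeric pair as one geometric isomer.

2

In a square planar complex each vertex has one trans partner and two cis neighbours.
There are 2 geometric isomers: NCS cis; NCS trans.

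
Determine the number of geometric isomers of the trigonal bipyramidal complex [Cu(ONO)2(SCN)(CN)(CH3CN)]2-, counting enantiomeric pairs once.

7

Placing the ligands in turn and identifying arrangements related by rotation or reflection leaves 7 distinct geometric isomers.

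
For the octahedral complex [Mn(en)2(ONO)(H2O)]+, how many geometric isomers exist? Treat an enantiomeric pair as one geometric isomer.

2

Each en is bidentate and must span two cis positions.
Systematic placement gives 2 geometric isomers: ONO and H2O mutually trans; ONO and H2O mutually cis (chiral).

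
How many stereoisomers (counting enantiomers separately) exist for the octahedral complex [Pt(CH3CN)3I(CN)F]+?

5

The six octahedral sites form three mutually perpendicular trans pairs.
There are 4 geometric isomers: CH3CN mer (3 arrangements); CH3CN fac (chiral).
One of these lacks any improper symmetry element and so occurs as an enantiomeric pair, giving 4 + 1 = 5 stereoisomers in total.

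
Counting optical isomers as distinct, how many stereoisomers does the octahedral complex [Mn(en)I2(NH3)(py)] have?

An octahedron has six vertices in three trans pairs; every non-trans pair is cis.
Each en is bidentate and must span two cis positions.
The distinct arrangements are (4 in all): I trans; I cis (3 arrangements, 2 chiral).
Of these, 2 lack any improper symmetry element and so occur as enantiomeric pairs, giving 4 + 2 = 6 stereoisomers in total.

6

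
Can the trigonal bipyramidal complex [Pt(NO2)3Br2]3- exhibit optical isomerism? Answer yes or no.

no

A trigonal bipyramid has two axial and three equatorial sites, which are chemically inequivalent.
Working through the distinct placements yields 3 geometric isomers: Br both axial; Br one axial, one equatorial; Br both equatorial.
Each arrangement has an internal mirror plane or centre of symmetry, so none is chiral.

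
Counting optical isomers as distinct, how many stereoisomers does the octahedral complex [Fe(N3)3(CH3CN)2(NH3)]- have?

3

An octahedron has six vertices in three trans pairs; every non-trans pair is cis.
There are 3 geometric isomers: N3 mer, CH3CN trans; N3 fac, CH3CN cis; N3 mer, CH3CN cis.
Each arrangement has an internal mirror plane or centre of symmetry, so none is chiral.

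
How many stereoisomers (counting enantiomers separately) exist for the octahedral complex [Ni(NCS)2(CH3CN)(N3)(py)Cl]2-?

15

The six octahedral sites form three mutually perpendicular trans pairs.
Exhaustive case analysis gives 9 geometric isomers.
Of these, 6 lack any improper symmetry element and so occur as enantiomeric pairs, giving 9 + 6 = 15 stereoisomers in total.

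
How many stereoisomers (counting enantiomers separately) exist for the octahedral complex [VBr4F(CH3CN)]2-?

The six octahedral sites form three mutually perpendicular trans pairs.
Working through the distinct placements yields 2 geometric isomers: F and CH3CN mutually trans; F and CH3CN mutually cis.
Each arrangement has an internal mirror plane or centre of symmetry, so none is chiral.

2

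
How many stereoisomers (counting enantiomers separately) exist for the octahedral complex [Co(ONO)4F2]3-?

The distinct arrangements are (2 in all): F trans; F cis.
Each arrangement has an internal mirror plane or centre of symmetry, so none is chiral.

2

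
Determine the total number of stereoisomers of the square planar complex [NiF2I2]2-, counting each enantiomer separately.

A square has two trans pairs of vertices; adjacent vertices are cis.
There are 2 geometric isomers: F cis; F trans.
Each arrangement has an internal mirror plane or centre of symmetry, so none is chiral.

2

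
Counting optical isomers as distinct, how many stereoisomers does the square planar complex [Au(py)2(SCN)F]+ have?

2

In a square planar complex each vertex has one trans partner and two cis neighbours.
There are 2 geometric isomers: py cis; py trans.
Each arrangement has an internal mirror plane or centre of symmetry, so none is chiral.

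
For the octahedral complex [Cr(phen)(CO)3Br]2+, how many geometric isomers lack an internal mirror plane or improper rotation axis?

0

In an octahedral complex each vertex has one trans partner and four cis neighbours.
Each phen is bidentate and must span two cis positions.
Systematic placement gives 2 geometric isomers: CO fac; CO mer.
Each arrangement has an internal mirror plane or centre of symmetry, so none is chiral.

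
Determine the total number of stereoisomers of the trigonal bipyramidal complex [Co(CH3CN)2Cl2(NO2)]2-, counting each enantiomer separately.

6

In a trigonal bipyramid the two axial positions differ from the three equatorial ones.
Exhaustive case analysis gives 5 geometric isomers.
One of these lacks any improper symmetry element and so occurs as an enantiomeric pair, giving 5 + 1 = 6 stereoisomers in total.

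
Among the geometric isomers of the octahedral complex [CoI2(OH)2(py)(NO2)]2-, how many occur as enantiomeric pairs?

2

In an octahedral complex each vertex has one trans partner and four cis neighbours.
There are 6 geometric isomers: I trans, OH cis; I trans, OH trans; I cis, OH cis (3 arrangements, 2 chiral); I cis, OH trans.
Of these, 2 lack any improper symmetry element and so occur as enantiomeric pairs, giving 6 + 2 = 8 stereoisomers in total.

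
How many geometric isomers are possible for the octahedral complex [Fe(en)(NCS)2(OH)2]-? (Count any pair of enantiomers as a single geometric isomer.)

3

In an octahedral complex each vertex has one trans partner and four cis neighbours.
Each en is bidentate and must span two cis positions.
There are 3 geometric isomers: NCS trans, OH cis; NCS cis, OH cis (chiral); NCS cis, OH trans.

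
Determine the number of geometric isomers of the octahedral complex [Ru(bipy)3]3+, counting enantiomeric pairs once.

1

The six octahedral sites form three mutually perpendicular trans pairs.
Each bipy is bidentate and must span two cis positions.
Only one geometric arrangement is possible; it has no improper symmetry element, so it exists as a pair of enantiomers (2 stereoisomers).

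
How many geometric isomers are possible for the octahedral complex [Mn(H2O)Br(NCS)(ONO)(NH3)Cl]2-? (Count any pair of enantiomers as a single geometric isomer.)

15

In an octahedral complex each vertex has one trans partner and four cis neighbours.
Placing the ligands in turn and identifying arrangements related by rotation or reflection leaves 15 distinct geometric isomers.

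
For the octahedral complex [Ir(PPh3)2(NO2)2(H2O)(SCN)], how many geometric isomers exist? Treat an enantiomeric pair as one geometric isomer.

An octahedron has six vertices in three trans pairs; every non-trans pair is cis.
There are 6 geometric isomers: PPh3 cis, NO2 cis (3 arrangements, 2 chiral); PPh3 trans, NO2 cis; PPh3 cis, NO2 trans; PPh3 trans, NO2 trans.

6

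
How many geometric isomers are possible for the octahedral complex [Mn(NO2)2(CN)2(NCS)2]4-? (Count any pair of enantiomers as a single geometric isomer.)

5

The six octahedral sites form three mutually perpendicular trans pairs.
There are 5 geometric isomers: NO2 trans, CN trans, NCS trans; NO2 cis, CN trans, NCS cis; NO2 trans, CN cis, NCS cis; NO2 cis, CN cis, NCS cis (chiral); NO2 cis, CN cis, NCS trans.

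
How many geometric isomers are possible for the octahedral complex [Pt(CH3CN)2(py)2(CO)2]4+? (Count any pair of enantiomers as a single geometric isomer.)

5

There are 5 geometric isomers: CH3CN trans, py trans, CO trans; CH3CN trans, py cis, CO cis; CH3CN cis, py trans, CO cis; CH3CN cis, py cis, CO cis (chiral); CH3CN cis, py cis, CO trans.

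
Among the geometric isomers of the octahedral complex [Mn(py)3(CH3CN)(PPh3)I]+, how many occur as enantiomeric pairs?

An octahedron has six vertices in three trans pairs; every non-trans pair is cis.
There are 4 geometric isomers: py mer (3 arrangements); py fac (chiral).
One of these lacks any improper symmetry element and so occurs as an enantiomeric pair, giving 4 + 1 = 5 stereoisomers in total.

1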